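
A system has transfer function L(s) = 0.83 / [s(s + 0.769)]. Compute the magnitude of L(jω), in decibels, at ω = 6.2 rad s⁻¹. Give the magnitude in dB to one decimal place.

|j6.2 + 0.769| = √(6.2² + 0.769²) = 6.248
|j6.2| = 6.2
|L(j6.2)| = 0.83 / (6.248 × 6.2) = 0.021428
20 log₁₀(0.021428) = -33.38 dB

-33.4 dB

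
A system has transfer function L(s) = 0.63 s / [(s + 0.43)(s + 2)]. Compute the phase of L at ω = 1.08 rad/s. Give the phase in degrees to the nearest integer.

∠(j1.08) = 90.00°
∠(j1.08 + 0.43) = arctan(1.08/0.43) = 68.29°
∠(j1.08 + 2) = arctan(1.08/2) = 28.37°
∠L(j1.08) = 90.00° − (68.29° + 28.37°) = -6.66°

-7°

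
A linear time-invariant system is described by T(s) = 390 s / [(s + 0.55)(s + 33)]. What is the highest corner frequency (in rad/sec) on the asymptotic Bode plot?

33 rad/sec

Break frequencies occur at each pole and zero magnitude: 0.55 rad/sec, 33 rad/sec.
The highest is 33 rad/sec.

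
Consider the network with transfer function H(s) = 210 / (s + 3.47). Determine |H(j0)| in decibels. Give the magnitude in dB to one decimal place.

35.6 dB

H(0) = 210 / 3.47 = 60.519
20 log₁₀(60.519) = 35.64 dB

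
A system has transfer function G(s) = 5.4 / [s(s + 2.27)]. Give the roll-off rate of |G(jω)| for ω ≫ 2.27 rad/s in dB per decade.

-40 dB/decade

With 0 zeros and 2 poles, the high-frequency asymptotic slope is 20 × (0 − 2) = -40 dB/decade.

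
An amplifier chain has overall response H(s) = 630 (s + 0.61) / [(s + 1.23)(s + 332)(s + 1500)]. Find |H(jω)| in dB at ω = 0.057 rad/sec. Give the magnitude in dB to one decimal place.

|j0.057 + 0.61| = √(0.057² + 0.61²) = 0.6127
|j0.057 + 1.23| = √(0.057² + 1.23²) = 1.231
|j0.057 + 332| = √(0.057² + 332²) = 332
|j0.057 + 1500| = √(0.057² + 1500²) = 1500
|H(j0.057)| = 630 × 0.6127 / (1.231 × 332 × 1500) = 0.00062945
20 log₁₀(0.00062945) = -64.02 dB

-64.0 dB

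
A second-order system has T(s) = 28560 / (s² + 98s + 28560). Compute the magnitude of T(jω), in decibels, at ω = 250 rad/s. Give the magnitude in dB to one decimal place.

|(j250)² + 98(j250) + 28560| = |-33940 + j24500| = 4.186e+04
|T(j250)| = 28560 / 4.186e+04 = 0.68229
20 log₁₀(0.68229) = -3.32 dB

-3.3 dB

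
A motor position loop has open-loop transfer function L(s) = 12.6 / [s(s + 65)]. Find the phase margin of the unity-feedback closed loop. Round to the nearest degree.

Gain crossover: |L(jω)| = 1 at ω ≈ 0.194 rad/s.
∠L(j0.194) = −90° − arctan(0.194/65) ≈ -90.17°
PM = 180° + (-90.17°) = 89.83°

90°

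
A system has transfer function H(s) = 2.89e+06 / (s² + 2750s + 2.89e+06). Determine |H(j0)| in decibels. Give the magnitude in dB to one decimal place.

0.0 dB

H(0) = 2.89e+06 / 2.89e+06 = 1
20 log₁₀(1) = 0.00 dB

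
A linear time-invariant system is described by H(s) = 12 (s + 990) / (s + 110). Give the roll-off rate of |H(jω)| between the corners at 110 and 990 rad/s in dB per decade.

-20 dB/decade

In this band the factors already past their corner are: pole at 110; net slope = -20 dB/decade.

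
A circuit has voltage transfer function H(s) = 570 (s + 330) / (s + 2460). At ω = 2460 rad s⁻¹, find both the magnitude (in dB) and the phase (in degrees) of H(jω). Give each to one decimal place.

|H| = 52.2 dB, ∠H = 37.4°

|j2460 + 330| = √(2460² + 330²) = 2482
|j2460 + 2460| = √(2460² + 2460²) = 3479
|H(j2460)| = 570 × 2482 / 3479 = 406.66
20 log₁₀(406.66) = 52.18 dB
∠(j2460 + 330) = arctan(2460/330) = 82.36°
∠(j2460 + 2460) = arctan(2460/2460) = 45.00°
∠H(j2460) = 82.36° − 45.00° = 37.36°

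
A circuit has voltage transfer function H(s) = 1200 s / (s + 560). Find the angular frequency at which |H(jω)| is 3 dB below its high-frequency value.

For a single-pole high-pass, the −3 dB point is at the pole: ω = 560 rad s⁻¹.

560 rad s⁻¹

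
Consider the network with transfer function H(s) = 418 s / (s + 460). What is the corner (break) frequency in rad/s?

The single real pole at s = −460 gives a corner at ω = 460 rad/s.

460 rad/s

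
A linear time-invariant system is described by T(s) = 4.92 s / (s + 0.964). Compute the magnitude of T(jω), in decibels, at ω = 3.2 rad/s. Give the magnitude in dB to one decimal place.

|j3.2| = 3.2
|j3.2 + 0.964| = √(3.2² + 0.964²) = 3.342
|T(j3.2)| = 4.92 × 3.2 / 3.342 = 4.7109
20 log₁₀(4.7109) = 13.46 dB

13.5 dB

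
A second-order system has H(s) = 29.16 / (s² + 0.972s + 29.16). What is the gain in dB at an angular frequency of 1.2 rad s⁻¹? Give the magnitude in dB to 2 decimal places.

0.43 dB

|(j1.2)² + 0.972(j1.2) + 29.16| = |27.72 + j1.1664| = 27.74
|H(j1.2)| = 29.16 / 27.74 = 1.051
20 log₁₀(1.051) = 0.432 dB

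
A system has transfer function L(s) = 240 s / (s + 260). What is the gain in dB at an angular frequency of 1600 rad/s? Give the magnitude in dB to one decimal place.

|j1600| = 1600
|j1600 + 260| = √(1600² + 260²) = 1621
|L(j1600)| = 240 × 1600 / 1621 = 236.89
20 log₁₀(236.89) = 47.49 dB

47.5 dB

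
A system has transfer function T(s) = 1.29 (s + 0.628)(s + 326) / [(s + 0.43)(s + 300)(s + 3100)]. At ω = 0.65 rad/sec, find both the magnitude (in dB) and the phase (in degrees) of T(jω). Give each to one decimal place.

|T| = -65.6 dB, ∠T = -10.5°

|j0.65 + 0.628| = √(0.65² + 0.628²) = 0.9038
|j0.65 + 326| = √(0.65² + 326²) = 326
|j0.65 + 0.43| = √(0.65² + 0.43²) = 0.7794
|j0.65 + 300| = √(0.65² + 300²) = 300
|j0.65 + 3100| = √(0.65² + 3100²) = 3100
|T(j0.65)| = 1.29 × 0.9038 × 326 / (0.7794 × 300 × 3100) = 0.00052441
20 log₁₀(0.00052441) = -65.61 dB
∠(j0.65 + 0.628) = arctan(0.65/0.628) = 45.99°
∠(j0.65 + 326) = arctan(0.65/326) = 0.11°
∠(j0.65 + 0.43) = arctan(0.65/0.43) = 56.51°
∠(j0.65 + 300) = arctan(0.65/300) = 0.12°
∠(j0.65 + 3100) = arctan(0.65/3100) = 0.01°
∠T(j0.65) = 45.99° + 0.11° − (56.51° + 0.12° + 0.01°) = -10.55°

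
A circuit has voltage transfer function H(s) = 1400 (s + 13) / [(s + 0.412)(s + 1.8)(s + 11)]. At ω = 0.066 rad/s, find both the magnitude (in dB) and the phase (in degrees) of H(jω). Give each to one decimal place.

|j0.066 + 13| = √(0.066² + 13²) = 13
|j0.066 + 0.412| = √(0.066² + 0.412²) = 0.4173
|j0.066 + 1.8| = √(0.066² + 1.8²) = 1.801
|j0.066 + 11| = √(0.066² + 11²) = 11
|H(j0.066)| = 1400 × 13 / (0.4173 × 1.801 × 11) = 2201.5
20 log₁₀(2201.5) = 66.85 dB
∠(j0.066 + 13) = arctan(0.066/13) = 0.29°
∠(j0.066 + 0.412) = arctan(0.066/0.412) = 9.10°
∠(j0.066 + 1.8) = arctan(0.066/1.8) = 2.10°
∠(j0.066 + 11) = arctan(0.066/11) = 0.34°
∠H(j0.066) = 0.29° − (9.10° + 2.10° + 0.34°) = -11.25°

|H| = 66.9 dB, ∠H = -11.3°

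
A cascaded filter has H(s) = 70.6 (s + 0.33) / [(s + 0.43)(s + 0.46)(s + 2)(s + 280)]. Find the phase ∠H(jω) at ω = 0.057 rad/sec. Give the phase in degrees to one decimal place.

-6.5°

∠(j0.057 + 0.33) = arctan(0.057/0.33) = 9.80°
∠(j0.057 + 0.43) = arctan(0.057/0.43) = 7.55°
∠(j0.057 + 0.46) = arctan(0.057/0.46) = 7.06°
∠(j0.057 + 2) = arctan(0.057/2) = 1.63°
∠(j0.057 + 280) = arctan(0.057/280) = 0.01°
∠H(j0.057) = 9.80° − (7.55° + 7.06° + 1.63° + 0.01°) = -6.46°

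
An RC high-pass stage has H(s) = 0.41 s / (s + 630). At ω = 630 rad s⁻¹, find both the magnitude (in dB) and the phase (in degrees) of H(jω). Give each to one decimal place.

|H| = -10.8 dB, ∠H = 45.0°

|j630| = 630
|j630 + 630| = √(630² + 630²) = 891
|H(j630)| = 0.41 × 630 / 891 = 0.28991
20 log₁₀(0.28991) = -10.75 dB
∠(j630) = 90.00°
∠(j630 + 630) = arctan(630/630) = 45.00°
∠H(j630) = 90.00° − 45.00° = 45.00°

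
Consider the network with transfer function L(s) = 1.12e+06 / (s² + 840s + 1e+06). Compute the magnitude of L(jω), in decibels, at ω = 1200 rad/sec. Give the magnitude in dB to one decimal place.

0.2 dB

|(j1200)² + 840(j1200) + 1e+06| = |-4.4e+05 + j1.008e+06| = 1.1e+06
|L(j1200)| = 1.12e+06 / 1.1e+06 = 1.0183
20 log₁₀(1.0183) = 0.16 dB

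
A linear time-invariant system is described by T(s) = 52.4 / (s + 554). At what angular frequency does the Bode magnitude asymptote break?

The single real pole at s = −554 gives a corner at ω = 554 rad/s.

554 rad/s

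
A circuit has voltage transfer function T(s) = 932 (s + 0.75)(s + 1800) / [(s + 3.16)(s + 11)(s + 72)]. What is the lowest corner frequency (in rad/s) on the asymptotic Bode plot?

Break frequencies occur at each pole and zero magnitude: 0.75 rad/s, 3.16 rad/s, 11 rad/s, 72 rad/s, 1800 rad/s.
The lowest is 0.75 rad/s.

0.75 rad/s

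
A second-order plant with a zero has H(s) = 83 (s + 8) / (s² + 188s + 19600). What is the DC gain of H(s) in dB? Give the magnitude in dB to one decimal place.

H(0) = 83 × 8 / 19600 = 0.033878
20 log₁₀(0.033878) = -29.40 dB

-29.4 dB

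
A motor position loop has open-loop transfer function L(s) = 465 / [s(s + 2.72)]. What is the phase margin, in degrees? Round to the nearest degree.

Gain crossover: |L(jω)| = 1 at ω ≈ 21.5 rad/s.
∠L(j21.5) = −90° − arctan(21.5/2.72) ≈ -172.78°
PM = 180° + (-172.78°) = 7.22°

7°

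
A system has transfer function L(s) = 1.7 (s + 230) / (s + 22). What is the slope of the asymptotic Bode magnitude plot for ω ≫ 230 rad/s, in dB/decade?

With 1 zero and 1 pole, the high-frequency asymptotic slope is 20 × (1 − 1) = 0 dB/decade.

0 dB/decade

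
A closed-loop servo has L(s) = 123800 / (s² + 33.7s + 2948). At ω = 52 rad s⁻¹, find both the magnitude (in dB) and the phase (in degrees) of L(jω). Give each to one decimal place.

|(j52)² + 33.7(j52) + 2948| = |244 + j1752.4| = 1769
|L(j52)| = 123800 / 1769 = 69.971
20 log₁₀(69.971) = 36.90 dB
∠[(j52)² + 33.7(j52) + 2948] = ∠[244 + j1752.4] = 82.07°
∠L(j52) = −82.07° = -82.07°

|L| = 36.9 dB, ∠L = -82.1°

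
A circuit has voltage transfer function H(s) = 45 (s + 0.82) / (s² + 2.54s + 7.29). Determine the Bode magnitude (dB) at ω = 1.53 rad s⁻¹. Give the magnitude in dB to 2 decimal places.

|j1.53 + 0.82| = √(1.53² + 0.82²) = 1.736
|(j1.53)² + 2.54(j1.53) + 7.29| = |4.9491 + j3.8862| = 6.293
|H(j1.53)| = 45 × 1.736 / 6.293 = 12.414
20 log₁₀(12.414) = 21.878 dB

21.88 dB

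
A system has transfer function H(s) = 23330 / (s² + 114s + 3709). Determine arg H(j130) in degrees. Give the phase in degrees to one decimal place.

-131.7°

∠[(j130)² + 114(j130) + 3709] = ∠[-13191 + j14820] = 131.67°
∠H(j130) = −131.67° = -131.67°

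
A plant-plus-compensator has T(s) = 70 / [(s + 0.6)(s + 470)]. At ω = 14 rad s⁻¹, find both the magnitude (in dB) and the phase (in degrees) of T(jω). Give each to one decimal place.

|T| = -39.5 dB, ∠T = -89.3°

|j14 + 0.6| = √(14² + 0.6²) = 14.01
|j14 + 470| = √(14² + 470²) = 470.2
|T(j14)| = 70 / (14.01 × 470.2) = 0.010624
20 log₁₀(0.010624) = -39.47 dB
∠(j14 + 0.6) = arctan(14/0.6) = 87.55°
∠(j14 + 470) = arctan(14/470) = 1.71°
∠T(j14) = − (87.55° + 1.71°) = -89.25°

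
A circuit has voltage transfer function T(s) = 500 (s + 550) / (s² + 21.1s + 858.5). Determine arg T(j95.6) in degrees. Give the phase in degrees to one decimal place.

∠(j95.6 + 550) = arctan(95.6/550) = 9.86°
∠[(j95.6)² + 21.1(j95.6) + 858.5] = ∠[-8280.9 + j2017.2] = 166.31°
∠T(j95.6) = 9.86° − 166.31° = -156.45°

-156.4 deg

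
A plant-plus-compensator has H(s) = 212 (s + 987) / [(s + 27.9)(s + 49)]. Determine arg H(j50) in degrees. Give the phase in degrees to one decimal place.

-103.5°

∠(j50 + 987) = arctan(50/987) = 2.90°
∠(j50 + 27.9) = arctan(50/27.9) = 60.84°
∠(j50 + 49) = arctan(50/49) = 45.58°
∠H(j50) = 2.90° − (60.84° + 45.58°) = -103.52°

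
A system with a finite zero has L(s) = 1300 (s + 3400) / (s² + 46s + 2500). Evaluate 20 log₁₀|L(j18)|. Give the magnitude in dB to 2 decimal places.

|j18 + 3400| = √(18² + 3400²) = 3400
|(j18)² + 46(j18) + 2500| = |2176 + j828| = 2328
|L(j18)| = 1300 × 3400 / 2328 = 1898.5
20 log₁₀(1898.5) = 65.568 dB

65.57 dB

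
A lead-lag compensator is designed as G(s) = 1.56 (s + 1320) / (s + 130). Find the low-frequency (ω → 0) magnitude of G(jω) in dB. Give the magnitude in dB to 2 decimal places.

24.00 dB

G(0) = 1.56 × 1320 / 130 = 15.84
20 log₁₀(15.84) = 23.995 dB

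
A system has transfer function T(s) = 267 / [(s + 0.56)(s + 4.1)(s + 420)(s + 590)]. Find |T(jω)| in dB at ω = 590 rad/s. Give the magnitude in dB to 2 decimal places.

-177.93 dB

|j590 + 0.56| = √(590² + 0.56²) = 590
|j590 + 4.1| = √(590² + 4.1²) = 590
|j590 + 420| = √(590² + 420²) = 724.2
|j590 + 590| = √(590² + 590²) = 834.4
|T(j590)| = 267 / (590 × 590 × 724.2 × 834.4) = 1.2693e-09
20 log₁₀(1.2693e-09) = -177.929 dB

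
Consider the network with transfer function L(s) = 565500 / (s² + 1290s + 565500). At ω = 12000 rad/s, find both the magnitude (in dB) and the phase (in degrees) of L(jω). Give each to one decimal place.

|(j12000)² + 1290(j12000) + 565500| = |-1.4343e+08 + j1.548e+07| = 1.443e+08
|L(j12000)| = 565500 / 1.443e+08 = 0.0039198
20 log₁₀(0.0039198) = -48.13 dB
∠[(j12000)² + 1290(j12000) + 565500] = ∠[-1.4343e+08 + j1.548e+07] = 173.84°
∠L(j12000) = −173.84° = -173.84°

|L| = -48.1 dB, ∠L = -173.8°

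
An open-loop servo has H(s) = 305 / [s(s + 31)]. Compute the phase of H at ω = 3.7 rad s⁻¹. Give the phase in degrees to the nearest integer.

-97 deg

∠(j3.7 + 31) = arctan(3.7/31) = 6.81°
∠(j3.7) = 90.00°
∠H(j3.7) = − (6.81° + 90.00°) = -96.81°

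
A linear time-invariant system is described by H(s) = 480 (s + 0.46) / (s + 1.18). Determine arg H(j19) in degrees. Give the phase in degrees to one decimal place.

∠(j19 + 0.46) = arctan(19/0.46) = 88.61°
∠(j19 + 1.18) = arctan(19/1.18) = 86.45°
∠H(j19) = 88.61° − 86.45° = 2.17°

2.2 deg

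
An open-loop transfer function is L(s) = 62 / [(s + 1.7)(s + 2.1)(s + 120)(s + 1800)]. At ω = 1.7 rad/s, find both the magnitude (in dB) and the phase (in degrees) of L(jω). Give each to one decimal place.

|L| = -87.1 dB, ∠L = -84.9 deg

|j1.7 + 1.7| = √(1.7² + 1.7²) = 2.404
|j1.7 + 2.1| = √(1.7² + 2.1²) = 2.702
|j1.7 + 120| = √(1.7² + 120²) = 120
|j1.7 + 1800| = √(1.7² + 1800²) = 1800
|L(j1.7)| = 62 / (2.404 × 2.702 × 120 × 1800) = 4.4184e-05
20 log₁₀(4.4184e-05) = -87.09 dB
∠(j1.7 + 1.7) = arctan(1.7/1.7) = 45.00°
∠(j1.7 + 2.1) = arctan(1.7/2.1) = 38.99°
∠(j1.7 + 120) = arctan(1.7/120) = 0.81°
∠(j1.7 + 1800) = arctan(1.7/1800) = 0.05°
∠L(j1.7) = − (45.00° + 38.99° + 0.81° + 0.05°) = -84.86°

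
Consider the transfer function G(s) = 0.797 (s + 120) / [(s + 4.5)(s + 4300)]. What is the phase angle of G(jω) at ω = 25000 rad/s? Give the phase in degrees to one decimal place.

-80.5°

∠(j25000 + 120) = arctan(25000/120) = 89.72°
∠(j25000 + 4.5) = arctan(25000/4.5) = 89.99°
∠(j25000 + 4300) = arctan(25000/4300) = 80.24°
∠G(j25000) = 89.72° − (89.99° + 80.24°) = -80.51°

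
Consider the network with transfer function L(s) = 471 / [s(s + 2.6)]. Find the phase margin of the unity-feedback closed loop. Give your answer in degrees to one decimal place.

Gain crossover: |L(jω)| = 1 at ω ≈ 21.6 rad/sec.
∠L(j21.6) = −90° − arctan(21.6/2.6) ≈ -173.14°
PM = 180° + (-173.14°) = 6.86°

6.9°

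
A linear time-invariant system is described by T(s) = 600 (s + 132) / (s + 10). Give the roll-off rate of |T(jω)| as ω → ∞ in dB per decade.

0 dB/decade

With 1 zero and 1 pole, the high-frequency asymptotic slope is 20 × (1 − 1) = 0 dB/decade.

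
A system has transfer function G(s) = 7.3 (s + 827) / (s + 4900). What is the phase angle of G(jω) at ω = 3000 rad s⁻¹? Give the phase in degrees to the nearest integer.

43 deg

∠(j3000 + 827) = arctan(3000/827) = 74.59°
∠(j3000 + 4900) = arctan(3000/4900) = 31.48°
∠G(j3000) = 74.59° − 31.48° = 43.11°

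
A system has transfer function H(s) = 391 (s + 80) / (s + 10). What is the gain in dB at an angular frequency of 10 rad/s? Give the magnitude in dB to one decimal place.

|j10 + 80| = √(10² + 80²) = 80.62
|j10 + 10| = √(10² + 10²) = 14.14
|H(j10)| = 391 × 80.62 / 14.14 = 2229
20 log₁₀(2229) = 66.96 dB

67.0 dB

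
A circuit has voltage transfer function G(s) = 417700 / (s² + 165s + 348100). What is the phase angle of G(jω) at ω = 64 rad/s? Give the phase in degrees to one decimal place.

∠[(j64)² + 165(j64) + 348100] = ∠[3.44e+05 + j10560] = 1.76°
∠G(j64) = −1.76° = -1.76°

-1.8 deg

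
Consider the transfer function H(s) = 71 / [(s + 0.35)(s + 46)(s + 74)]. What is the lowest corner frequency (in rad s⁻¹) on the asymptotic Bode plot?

0.35 rad s⁻¹

Break frequencies occur at each pole and zero magnitude: 0.35 rad s⁻¹, 46 rad s⁻¹, 74 rad s⁻¹.
The lowest is 0.35 rad s⁻¹.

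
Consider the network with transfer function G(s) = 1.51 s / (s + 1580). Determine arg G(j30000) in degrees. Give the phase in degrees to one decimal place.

∠(j30000) = 90.00°
∠(j30000 + 1580) = arctan(30000/1580) = 86.99°
∠G(j30000) = 90.00° − 86.99° = 3.01°

3.0 deg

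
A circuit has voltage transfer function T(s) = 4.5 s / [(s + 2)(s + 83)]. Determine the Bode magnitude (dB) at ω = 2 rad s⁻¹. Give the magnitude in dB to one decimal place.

|j2| = 2
|j2 + 2| = √(2² + 2²) = 2.828
|j2 + 83| = √(2² + 83²) = 83.02
|T(j2)| = 4.5 × 2 / (2.828 × 83.02) = 0.038326
20 log₁₀(0.038326) = -28.33 dB

-28.3 dB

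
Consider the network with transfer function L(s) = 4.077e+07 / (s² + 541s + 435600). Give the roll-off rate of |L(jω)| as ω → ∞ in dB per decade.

-40 dB/decade

With 0 zeros and 2 poles, the high-frequency asymptotic slope is 20 × (0 − 2) = -40 dB/decade.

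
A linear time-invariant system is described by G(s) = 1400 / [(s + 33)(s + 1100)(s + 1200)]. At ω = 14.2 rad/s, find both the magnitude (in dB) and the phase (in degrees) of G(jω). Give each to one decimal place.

|G| = -90.6 dB, ∠G = -24.7 deg

|j14.2 + 33| = √(14.2² + 33²) = 35.93
|j14.2 + 1100| = √(14.2² + 1100²) = 1100
|j14.2 + 1200| = √(14.2² + 1200²) = 1200
|G(j14.2)| = 1400 / (35.93 × 1100 × 1200) = 2.9518e-05
20 log₁₀(2.9518e-05) = -90.60 dB
∠(j14.2 + 33) = arctan(14.2/33) = 23.28°
∠(j14.2 + 1100) = arctan(14.2/1100) = 0.74°
∠(j14.2 + 1200) = arctan(14.2/1200) = 0.68°
∠G(j14.2) = − (23.28° + 0.74° + 0.68°) = -24.70°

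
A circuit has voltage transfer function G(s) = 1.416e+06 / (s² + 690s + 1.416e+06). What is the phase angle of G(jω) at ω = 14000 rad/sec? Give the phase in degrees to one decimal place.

-177.2°

∠[(j14000)² + 690(j14000) + 1.416e+06] = ∠[-1.9458e+08 + j9.66e+06] = 177.16°
∠G(j14000) = −177.16° = -177.16°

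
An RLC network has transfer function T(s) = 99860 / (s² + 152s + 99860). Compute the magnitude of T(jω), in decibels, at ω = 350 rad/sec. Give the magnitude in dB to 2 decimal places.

|(j350)² + 152(j350) + 99860| = |-22640 + j53200| = 5.782e+04
|T(j350)| = 99860 / 5.782e+04 = 1.7272
20 log₁₀(1.7272) = 4.747 dB

4.75 dB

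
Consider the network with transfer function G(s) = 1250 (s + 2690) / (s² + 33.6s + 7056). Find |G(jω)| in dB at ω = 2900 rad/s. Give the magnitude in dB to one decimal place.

-4.6 dB

|j2900 + 2690| = √(2900² + 2690²) = 3956
|(j2900)² + 33.6(j2900) + 7056| = |-8.4029e+06 + j97440| = 8.404e+06
|G(j2900)| = 1250 × 3956 / 8.404e+06 = 0.58837
20 log₁₀(0.58837) = -4.61 dB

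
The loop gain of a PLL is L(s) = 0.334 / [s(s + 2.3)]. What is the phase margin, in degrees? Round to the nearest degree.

Gain crossover: |L(jω)| = 1 at ω ≈ 0.145 rad s⁻¹.
∠L(j0.145) = −90° − arctan(0.145/2.3) ≈ -93.61°
PM = 180° + (-93.61°) = 86.39°

86 deg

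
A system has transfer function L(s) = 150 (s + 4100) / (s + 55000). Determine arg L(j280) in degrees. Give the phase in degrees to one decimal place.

3.6°

∠(j280 + 4100) = arctan(280/4100) = 3.91°
∠(j280 + 55000) = arctan(280/55000) = 0.29°
∠L(j280) = 3.91° − 0.29° = 3.62°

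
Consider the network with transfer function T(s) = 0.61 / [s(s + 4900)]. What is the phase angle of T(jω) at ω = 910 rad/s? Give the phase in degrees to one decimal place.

∠(j910 + 4900) = arctan(910/4900) = 10.52°
∠(j910) = 90.00°
∠T(j910) = − (10.52° + 90.00°) = -100.52°

-100.5°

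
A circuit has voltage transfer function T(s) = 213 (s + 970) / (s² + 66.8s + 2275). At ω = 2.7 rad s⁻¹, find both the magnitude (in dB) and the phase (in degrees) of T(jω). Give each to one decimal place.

|j2.7 + 970| = √(2.7² + 970²) = 970
|(j2.7)² + 66.8(j2.7) + 2275| = |2267.7 + j180.36| = 2275
|T(j2.7)| = 213 × 970 / 2275 = 90.823
20 log₁₀(90.823) = 39.16 dB
∠(j2.7 + 970) = arctan(2.7/970) = 0.16°
∠[(j2.7)² + 66.8(j2.7) + 2275] = ∠[2267.7 + j180.36] = 4.55°
∠T(j2.7) = 0.16° − 4.55° = -4.39°

|T| = 39.2 dB, ∠T = -4.4 deg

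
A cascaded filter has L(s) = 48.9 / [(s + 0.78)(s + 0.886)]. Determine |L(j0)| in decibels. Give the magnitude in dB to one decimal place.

L(0) = 48.9 / (0.78 × 0.886) = 70.759
20 log₁₀(70.759) = 37.00 dB

37.0 dB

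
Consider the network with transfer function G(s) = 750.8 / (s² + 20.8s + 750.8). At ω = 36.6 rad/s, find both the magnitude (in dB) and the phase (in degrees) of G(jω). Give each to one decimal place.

|G| = -2.2 dB, ∠G = -127.7°

|(j36.6)² + 20.8(j36.6) + 750.8| = |-588.76 + j761.28| = 962.4
|G(j36.6)| = 750.8 / 962.4 = 0.78014
20 log₁₀(0.78014) = -2.16 dB
∠[(j36.6)² + 20.8(j36.6) + 750.8] = ∠[-588.76 + j761.28] = 127.72°
∠G(j36.6) = −127.72° = -127.72°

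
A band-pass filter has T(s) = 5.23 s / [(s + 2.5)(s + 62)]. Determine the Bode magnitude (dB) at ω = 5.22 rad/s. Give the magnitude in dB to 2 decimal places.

|j5.22| = 5.22
|j5.22 + 2.5| = √(5.22² + 2.5²) = 5.788
|j5.22 + 62| = √(5.22² + 62²) = 62.22
|T(j5.22)| = 5.23 × 5.22 / (5.788 × 62.22) = 0.075811
20 log₁₀(0.075811) = -22.405 dB

-22.41 dB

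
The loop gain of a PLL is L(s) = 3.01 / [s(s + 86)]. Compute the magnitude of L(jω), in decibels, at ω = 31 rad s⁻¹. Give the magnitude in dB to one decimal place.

-59.5 dB

|j31 + 86| = √(31² + 86²) = 91.42
|j31| = 31
|L(j31)| = 3.01 / (91.42 × 31) = 0.0010621
20 log₁₀(0.0010621) = -59.48 dB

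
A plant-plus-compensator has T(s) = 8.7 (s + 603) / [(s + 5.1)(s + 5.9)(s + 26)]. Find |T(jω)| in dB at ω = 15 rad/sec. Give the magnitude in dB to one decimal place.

|j15 + 603| = √(15² + 603²) = 603.2
|j15 + 5.1| = √(15² + 5.1²) = 15.84
|j15 + 5.9| = √(15² + 5.9²) = 16.12
|j15 + 26| = √(15² + 26²) = 30.02
|T(j15)| = 8.7 × 603.2 / (15.84 × 16.12 × 30.02) = 0.6846
20 log₁₀(0.6846) = -3.29 dB

-3.3 dB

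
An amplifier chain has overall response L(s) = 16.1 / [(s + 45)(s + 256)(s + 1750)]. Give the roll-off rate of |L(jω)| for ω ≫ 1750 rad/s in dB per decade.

-60 dB/decade

With 0 zeros and 3 poles, the high-frequency asymptotic slope is 20 × (0 − 3) = -60 dB/decade.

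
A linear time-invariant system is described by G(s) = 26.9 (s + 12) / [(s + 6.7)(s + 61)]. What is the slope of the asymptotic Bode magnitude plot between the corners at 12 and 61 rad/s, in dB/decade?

In this band the factors already past their corner are: zero at 12, pole at 6.7; net slope = 0 dB/decade.

0 dB/decade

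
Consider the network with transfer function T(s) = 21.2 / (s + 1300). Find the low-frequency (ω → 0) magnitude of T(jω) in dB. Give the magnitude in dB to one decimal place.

-35.8 dB

T(0) = 21.2 / 1300 = 0.016308
20 log₁₀(0.016308) = -35.75 dB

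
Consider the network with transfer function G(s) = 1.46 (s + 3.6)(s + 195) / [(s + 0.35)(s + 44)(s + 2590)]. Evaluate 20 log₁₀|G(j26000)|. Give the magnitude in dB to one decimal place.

-85.1 dB

|j26000 + 3.6| = √(26000² + 3.6²) = 2.6e+04
|j26000 + 195| = √(26000² + 195²) = 2.6e+04
|j26000 + 0.35| = √(26000² + 0.35²) = 2.6e+04
|j26000 + 44| = √(26000² + 44²) = 2.6e+04
|j26000 + 2590| = √(26000² + 2590²) = 2.613e+04
|G(j26000)| = 1.46 × 2.6e+04 × 2.6e+04 / (2.6e+04 × 2.6e+04 × 2.613e+04) = 5.5879e-05
20 log₁₀(5.5879e-05) = -85.06 dB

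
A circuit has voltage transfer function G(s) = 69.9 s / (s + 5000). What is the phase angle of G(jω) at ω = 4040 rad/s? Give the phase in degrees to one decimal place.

51.1°

∠(j4040) = 90.00°
∠(j4040 + 5000) = arctan(4040/5000) = 38.94°
∠G(j4040) = 90.00° − 38.94° = 51.06°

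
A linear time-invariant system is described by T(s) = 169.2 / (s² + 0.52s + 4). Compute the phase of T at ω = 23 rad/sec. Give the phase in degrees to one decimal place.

∠[(j23)² + 0.52(j23) + 4] = ∠[-525 + j11.96] = 178.69°
∠T(j23) = −178.69° = -178.69°

-178.7°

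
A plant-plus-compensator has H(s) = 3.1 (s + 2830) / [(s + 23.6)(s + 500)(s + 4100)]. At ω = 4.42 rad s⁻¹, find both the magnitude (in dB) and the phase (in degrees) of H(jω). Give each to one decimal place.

|j4.42 + 2830| = √(4.42² + 2830²) = 2830
|j4.42 + 23.6| = √(4.42² + 23.6²) = 24.01
|j4.42 + 500| = √(4.42² + 500²) = 500
|j4.42 + 4100| = √(4.42² + 4100²) = 4100
|H(j4.42)| = 3.1 × 2830 / (24.01 × 500 × 4100) = 0.00017823
20 log₁₀(0.00017823) = -74.98 dB
∠(j4.42 + 2830) = arctan(4.42/2830) = 0.09°
∠(j4.42 + 23.6) = arctan(4.42/23.6) = 10.61°
∠(j4.42 + 500) = arctan(4.42/500) = 0.51°
∠(j4.42 + 4100) = arctan(4.42/4100) = 0.06°
∠H(j4.42) = 0.09° − (10.61° + 0.51° + 0.06°) = -11.09°

|H| = -75.0 dB, ∠H = -11.1°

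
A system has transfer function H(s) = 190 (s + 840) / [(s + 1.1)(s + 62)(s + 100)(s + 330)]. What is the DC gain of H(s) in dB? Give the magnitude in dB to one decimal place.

-23.0 dB

H(0) = 190 × 840 / (1.1 × 62 × 100 × 330) = 0.070914
20 log₁₀(0.070914) = -22.99 dB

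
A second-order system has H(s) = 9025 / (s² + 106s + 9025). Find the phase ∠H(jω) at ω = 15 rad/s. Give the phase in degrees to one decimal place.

∠[(j15)² + 106(j15) + 9025] = ∠[8800 + j1590] = 10.24°
∠H(j15) = −10.24° = -10.24°

-10.2°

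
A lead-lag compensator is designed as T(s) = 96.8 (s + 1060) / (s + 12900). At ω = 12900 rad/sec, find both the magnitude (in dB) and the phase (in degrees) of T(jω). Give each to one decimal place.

|j12900 + 1060| = √(12900² + 1060²) = 1.294e+04
|j12900 + 12900| = √(12900² + 12900²) = 1.824e+04
|T(j12900)| = 96.8 × 1.294e+04 / 1.824e+04 = 68.679
20 log₁₀(68.679) = 36.74 dB
∠(j12900 + 1060) = arctan(12900/1060) = 85.30°
∠(j12900 + 12900) = arctan(12900/12900) = 45.00°
∠T(j12900) = 85.30° − 45.00° = 40.30°

|T| = 36.7 dB, ∠T = 40.3 deg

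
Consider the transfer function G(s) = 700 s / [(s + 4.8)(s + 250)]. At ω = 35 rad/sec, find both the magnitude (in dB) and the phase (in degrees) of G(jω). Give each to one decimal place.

|j35| = 35
|j35 + 4.8| = √(35² + 4.8²) = 35.33
|j35 + 250| = √(35² + 250²) = 252.4
|G(j35)| = 700 × 35 / (35.33 × 252.4) = 2.7472
20 log₁₀(2.7472) = 8.78 dB
∠(j35) = 90.00°
∠(j35 + 4.8) = arctan(35/4.8) = 82.19°
∠(j35 + 250) = arctan(35/250) = 7.97°
∠G(j35) = 90.00° − (82.19° + 7.97°) = -0.16°

|G| = 8.8 dB, ∠G = -0.2°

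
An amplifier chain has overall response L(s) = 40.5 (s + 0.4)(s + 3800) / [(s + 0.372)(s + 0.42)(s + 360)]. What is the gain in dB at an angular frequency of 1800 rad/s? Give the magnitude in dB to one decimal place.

-25.8 dB

|j1800 + 0.4| = √(1800² + 0.4²) = 1800
|j1800 + 3800| = √(1800² + 3800²) = 4205
|j1800 + 0.372| = √(1800² + 0.372²) = 1800
|j1800 + 0.42| = √(1800² + 0.42²) = 1800
|j1800 + 360| = √(1800² + 360²) = 1836
|L(j1800)| = 40.5 × 1800 × 4205 / (1800 × 1800 × 1836) = 0.051539
20 log₁₀(0.051539) = -25.76 dB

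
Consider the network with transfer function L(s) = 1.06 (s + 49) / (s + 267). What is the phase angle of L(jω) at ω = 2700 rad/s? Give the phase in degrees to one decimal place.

∠(j2700 + 49) = arctan(2700/49) = 88.96°
∠(j2700 + 267) = arctan(2700/267) = 84.35°
∠L(j2700) = 88.96° − 84.35° = 4.61°

4.6°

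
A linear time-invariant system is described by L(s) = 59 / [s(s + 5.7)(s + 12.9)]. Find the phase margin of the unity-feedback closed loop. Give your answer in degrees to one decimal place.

Gain crossover: |L(jω)| = 1 at ω ≈ 0.793 rad/s.
∠L(j0.793) = −90° − arctan(0.793/5.7) − arctan(0.793/12.9) ≈ -101.44°
PM = 180° + (-101.44°) = 78.56°

78.6°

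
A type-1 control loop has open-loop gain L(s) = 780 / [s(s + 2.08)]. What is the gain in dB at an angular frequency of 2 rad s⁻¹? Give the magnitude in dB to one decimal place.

42.6 dB

|j2 + 2.08| = √(2² + 2.08²) = 2.886
|j2| = 2
|L(j2)| = 780 / (2.886 × 2) = 135.16
20 log₁₀(135.16) = 42.62 dB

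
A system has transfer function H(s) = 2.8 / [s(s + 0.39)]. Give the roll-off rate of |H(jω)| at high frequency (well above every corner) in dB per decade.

-40 dB/decade

With 0 zeros and 2 poles, the high-frequency asymptotic slope is 20 × (0 − 2) = -40 dB/decade.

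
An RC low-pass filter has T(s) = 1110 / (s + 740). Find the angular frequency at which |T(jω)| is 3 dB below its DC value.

For a single-pole low-pass, the −3 dB point is at the pole: ω = 740 rad/s.

740 rad/s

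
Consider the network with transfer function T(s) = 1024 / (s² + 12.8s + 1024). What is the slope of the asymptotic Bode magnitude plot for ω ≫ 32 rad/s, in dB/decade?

With 0 zeros and 2 poles, the high-frequency asymptotic slope is 20 × (0 − 2) = -40 dB/decade.

-40 dB/decade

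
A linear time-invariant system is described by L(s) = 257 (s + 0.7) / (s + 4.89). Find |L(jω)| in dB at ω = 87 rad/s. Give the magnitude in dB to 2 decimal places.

48.19 dB

|j87 + 0.7| = √(87² + 0.7²) = 87
|j87 + 4.89| = √(87² + 4.89²) = 87.14
|L(j87)| = 257 × 87 / 87.14 = 256.6
20 log₁₀(256.6) = 48.185 dB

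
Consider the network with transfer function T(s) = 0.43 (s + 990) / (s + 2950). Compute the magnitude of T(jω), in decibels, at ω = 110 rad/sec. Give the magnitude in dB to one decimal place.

-16.8 dB

|j110 + 990| = √(110² + 990²) = 996.1
|j110 + 2950| = √(110² + 2950²) = 2952
|T(j110)| = 0.43 × 996.1 / 2952 = 0.14509
20 log₁₀(0.14509) = -16.77 dB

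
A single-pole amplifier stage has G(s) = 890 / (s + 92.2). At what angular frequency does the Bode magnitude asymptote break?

The single real pole at s = −92.2 gives a corner at ω = 92.2 rad/s.

92.2 rad/s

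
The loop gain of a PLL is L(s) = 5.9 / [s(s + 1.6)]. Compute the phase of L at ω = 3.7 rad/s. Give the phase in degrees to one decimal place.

-156.6°

∠(j3.7 + 1.6) = arctan(3.7/1.6) = 66.61°
∠(j3.7) = 90.00°
∠L(j3.7) = − (66.61° + 90.00°) = -156.61°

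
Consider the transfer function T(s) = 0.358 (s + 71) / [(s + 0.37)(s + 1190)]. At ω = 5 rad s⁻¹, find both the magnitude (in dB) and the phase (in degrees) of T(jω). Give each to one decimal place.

|T| = -47.4 dB, ∠T = -82.0°

|j5 + 71| = √(5² + 71²) = 71.18
|j5 + 0.37| = √(5² + 0.37²) = 5.014
|j5 + 1190| = √(5² + 1190²) = 1190
|T(j5)| = 0.358 × 71.18 / (5.014 × 1190) = 0.0042708
20 log₁₀(0.0042708) = -47.39 dB
∠(j5 + 71) = arctan(5/71) = 4.03°
∠(j5 + 0.37) = arctan(5/0.37) = 85.77°
∠(j5 + 1190) = arctan(5/1190) = 0.24°
∠T(j5) = 4.03° − (85.77° + 0.24°) = -81.98°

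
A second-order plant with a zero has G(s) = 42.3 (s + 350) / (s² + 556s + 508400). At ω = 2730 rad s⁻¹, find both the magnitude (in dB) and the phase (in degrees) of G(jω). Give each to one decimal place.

|j2730 + 350| = √(2730² + 350²) = 2752
|(j2730)² + 556(j2730) + 508400| = |-6.9445e+06 + j1.5179e+06| = 7.108e+06
|G(j2730)| = 42.3 × 2752 / 7.108e+06 = 0.016378
20 log₁₀(0.016378) = -35.71 dB
∠(j2730 + 350) = arctan(2730/350) = 82.69°
∠[(j2730)² + 556(j2730) + 508400] = ∠[-6.9445e+06 + j1.5179e+06] = 167.67°
∠G(j2730) = 82.69° − 167.67° = -84.98°

|G| = -35.7 dB, ∠G = -85.0°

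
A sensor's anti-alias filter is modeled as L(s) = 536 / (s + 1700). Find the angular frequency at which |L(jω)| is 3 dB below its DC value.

For a single-pole low-pass, the −3 dB point is at the pole: ω = 1700 rad s⁻¹.

1700 rad s⁻¹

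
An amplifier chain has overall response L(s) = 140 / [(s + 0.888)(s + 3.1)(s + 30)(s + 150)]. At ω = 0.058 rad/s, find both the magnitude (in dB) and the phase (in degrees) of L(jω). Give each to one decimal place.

|j0.058 + 0.888| = √(0.058² + 0.888²) = 0.8899
|j0.058 + 3.1| = √(0.058² + 3.1²) = 3.101
|j0.058 + 30| = √(0.058² + 30²) = 30
|j0.058 + 150| = √(0.058² + 150²) = 150
|L(j0.058)| = 140 / (0.8899 × 3.101 × 30 × 150) = 0.011276
20 log₁₀(0.011276) = -38.96 dB
∠(j0.058 + 0.888) = arctan(0.058/0.888) = 3.74°
∠(j0.058 + 3.1) = arctan(0.058/3.1) = 1.07°
∠(j0.058 + 30) = arctan(0.058/30) = 0.11°
∠(j0.058 + 150) = arctan(0.058/150) = 0.02°
∠L(j0.058) = − (3.74° + 1.07° + 0.11° + 0.02°) = -4.94°

|L| = -39.0 dB, ∠L = -4.9 deg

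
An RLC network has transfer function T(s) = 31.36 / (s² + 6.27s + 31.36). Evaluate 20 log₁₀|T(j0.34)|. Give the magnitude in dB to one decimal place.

|(j0.34)² + 6.27(j0.34) + 31.36| = |31.244 + j2.1318| = 31.32
|T(j0.34)| = 31.36 / 31.32 = 1.0014
20 log₁₀(1.0014) = 0.01 dB

0.0 dB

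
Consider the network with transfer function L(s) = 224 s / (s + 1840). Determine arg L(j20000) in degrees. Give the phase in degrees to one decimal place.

∠(j20000) = 90.00°
∠(j20000 + 1840) = arctan(20000/1840) = 84.74°
∠L(j20000) = 90.00° − 84.74° = 5.26°

5.3 deg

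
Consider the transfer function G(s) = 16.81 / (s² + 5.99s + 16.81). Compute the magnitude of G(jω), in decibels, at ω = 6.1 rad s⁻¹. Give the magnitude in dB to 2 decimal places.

-7.92 dB

|(j6.1)² + 5.99(j6.1) + 16.81| = |-20.4 + j36.539| = 41.85
|G(j6.1)| = 16.81 / 41.85 = 0.40169
20 log₁₀(0.40169) = -7.922 dB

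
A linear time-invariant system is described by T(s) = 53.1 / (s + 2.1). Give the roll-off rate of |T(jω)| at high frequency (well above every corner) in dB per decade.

-20 dB/decade

With 0 zeros and 1 pole, the high-frequency asymptotic slope is 20 × (0 − 1) = -20 dB/decade.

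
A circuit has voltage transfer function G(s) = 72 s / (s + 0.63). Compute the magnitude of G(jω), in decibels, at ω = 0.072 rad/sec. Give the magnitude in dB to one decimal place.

18.3 dB

|j0.072| = 0.072
|j0.072 + 0.63| = √(0.072² + 0.63²) = 0.6341
|G(j0.072)| = 72 × 0.072 / 0.6341 = 8.1754
20 log₁₀(8.1754) = 18.25 dB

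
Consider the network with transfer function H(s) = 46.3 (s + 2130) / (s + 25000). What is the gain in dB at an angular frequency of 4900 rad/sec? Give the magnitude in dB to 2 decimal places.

|j4900 + 2130| = √(4900² + 2130²) = 5343
|j4900 + 25000| = √(4900² + 25000²) = 2.548e+04
|H(j4900)| = 46.3 × 5343 / 2.548e+04 = 9.7103
20 log₁₀(9.7103) = 19.745 dB

19.74 dB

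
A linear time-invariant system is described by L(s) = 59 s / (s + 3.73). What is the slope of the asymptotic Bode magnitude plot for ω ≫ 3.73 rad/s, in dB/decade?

0 dB/decade

With 1 zero and 1 pole, the high-frequency asymptotic slope is 20 × (1 − 1) = 0 dB/decade.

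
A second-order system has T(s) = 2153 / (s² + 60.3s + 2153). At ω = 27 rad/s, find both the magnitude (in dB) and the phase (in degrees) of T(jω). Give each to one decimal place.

|(j27)² + 60.3(j27) + 2153| = |1424 + j1628.1| = 2163
|T(j27)| = 2153 / 2163 = 0.99539
20 log₁₀(0.99539) = -0.04 dB
∠[(j27)² + 60.3(j27) + 2153] = ∠[1424 + j1628.1] = 48.83°
∠T(j27) = −48.83° = -48.83°

|T| = -0.0 dB, ∠T = -48.8°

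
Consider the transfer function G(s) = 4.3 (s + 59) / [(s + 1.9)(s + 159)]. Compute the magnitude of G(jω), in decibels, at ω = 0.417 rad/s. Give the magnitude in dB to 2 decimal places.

-1.72 dB

|j0.417 + 59| = √(0.417² + 59²) = 59
|j0.417 + 1.9| = √(0.417² + 1.9²) = 1.945
|j0.417 + 159| = √(0.417² + 159²) = 159
|G(j0.417)| = 4.3 × 59 / (1.945 × 159) = 0.82028
20 log₁₀(0.82028) = -1.721 dB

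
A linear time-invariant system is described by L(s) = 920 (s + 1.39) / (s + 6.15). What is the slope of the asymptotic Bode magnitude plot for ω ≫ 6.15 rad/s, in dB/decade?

0 dB/decade

With 1 zero and 1 pole, the high-frequency asymptotic slope is 20 × (1 − 1) = 0 dB/decade.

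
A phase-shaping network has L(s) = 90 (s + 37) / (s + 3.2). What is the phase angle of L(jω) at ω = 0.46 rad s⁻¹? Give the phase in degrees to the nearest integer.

-7°

∠(j0.46 + 37) = arctan(0.46/37) = 0.71°
∠(j0.46 + 3.2) = arctan(0.46/3.2) = 8.18°
∠L(j0.46) = 0.71° − 8.18° = -7.47°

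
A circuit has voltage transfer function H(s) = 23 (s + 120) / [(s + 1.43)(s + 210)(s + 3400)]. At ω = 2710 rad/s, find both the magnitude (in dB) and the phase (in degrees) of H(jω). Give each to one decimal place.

|j2710 + 120| = √(2710² + 120²) = 2713
|j2710 + 1.43| = √(2710² + 1.43²) = 2710
|j2710 + 210| = √(2710² + 210²) = 2718
|j2710 + 3400| = √(2710² + 3400²) = 4348
|H(j2710)| = 23 × 2713 / (2710 × 2718 × 4348) = 1.9481e-06
20 log₁₀(1.9481e-06) = -114.21 dB
∠(j2710 + 120) = arctan(2710/120) = 87.46°
∠(j2710 + 1.43) = arctan(2710/1.43) = 89.97°
∠(j2710 + 210) = arctan(2710/210) = 85.57°
∠(j2710 + 3400) = arctan(2710/3400) = 38.56°
∠H(j2710) = 87.46° − (89.97° + 85.57° + 38.56°) = -126.63°

|H| = -114.2 dB, ∠H = -126.6 deg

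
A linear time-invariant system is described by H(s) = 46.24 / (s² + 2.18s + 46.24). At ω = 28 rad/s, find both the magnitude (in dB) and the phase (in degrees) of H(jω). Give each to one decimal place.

|H| = -24.1 dB, ∠H = -175.3 deg

|(j28)² + 2.18(j28) + 46.24| = |-737.76 + j61.04| = 740.3
|H(j28)| = 46.24 / 740.3 = 0.062463
20 log₁₀(0.062463) = -24.09 dB
∠[(j28)² + 2.18(j28) + 46.24] = ∠[-737.76 + j61.04] = 175.27°
∠H(j28) = −175.27° = -175.27°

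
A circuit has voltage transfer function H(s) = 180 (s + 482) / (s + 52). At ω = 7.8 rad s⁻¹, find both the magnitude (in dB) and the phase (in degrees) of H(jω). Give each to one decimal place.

|j7.8 + 482| = √(7.8² + 482²) = 482.1
|j7.8 + 52| = √(7.8² + 52²) = 52.58
|H(j7.8)| = 180 × 482.1 / 52.58 = 1650.2
20 log₁₀(1650.2) = 64.35 dB
∠(j7.8 + 482) = arctan(7.8/482) = 0.93°
∠(j7.8 + 52) = arctan(7.8/52) = 8.53°
∠H(j7.8) = 0.93° − 8.53° = -7.60°

|H| = 64.4 dB, ∠H = -7.6 deg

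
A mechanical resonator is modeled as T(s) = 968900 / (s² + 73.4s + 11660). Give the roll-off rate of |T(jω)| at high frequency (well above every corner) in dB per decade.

With 0 zeros and 2 poles, the high-frequency asymptotic slope is 20 × (0 − 2) = -40 dB/decade.

-40 dB/decade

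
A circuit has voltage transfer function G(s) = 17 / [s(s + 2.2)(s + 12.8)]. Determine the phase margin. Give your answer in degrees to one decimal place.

Gain crossover: |G(jω)| = 1 at ω ≈ 0.583 rad/s.
∠G(j0.583) = −90° − arctan(0.583/2.2) − arctan(0.583/12.8) ≈ -107.45°
PM = 180° + (-107.45°) = 72.55°

72.6 deg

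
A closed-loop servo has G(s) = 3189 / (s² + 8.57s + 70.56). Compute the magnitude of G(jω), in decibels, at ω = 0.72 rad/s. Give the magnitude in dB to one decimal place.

33.1 dB

|(j0.72)² + 8.57(j0.72) + 70.56| = |70.042 + j6.1704| = 70.31
|G(j0.72)| = 3189 / 70.31 = 45.354
20 log₁₀(45.354) = 33.13 dB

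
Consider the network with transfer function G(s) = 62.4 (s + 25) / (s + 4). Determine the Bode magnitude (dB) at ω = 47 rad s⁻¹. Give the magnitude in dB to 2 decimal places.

36.95 dB

|j47 + 25| = √(47² + 25²) = 53.24
|j47 + 4| = √(47² + 4²) = 47.17
|G(j47)| = 62.4 × 53.24 / 47.17 = 70.424
20 log₁₀(70.424) = 36.954 dB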